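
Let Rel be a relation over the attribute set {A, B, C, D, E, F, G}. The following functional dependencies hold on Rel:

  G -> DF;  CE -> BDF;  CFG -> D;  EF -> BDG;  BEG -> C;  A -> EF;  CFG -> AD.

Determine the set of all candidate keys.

{A}⁺: A→EF adds E, F; EF→BDG adds B, D, G; BEG→C adds C → {A, B, C, D, E, F, G}.
{C, E}⁺: CE→BDF adds B, D, F; EF→BDG adds G; CFG→AD adds A → {A, B, C, D, E, F, G}. Minimal: {E}⁺ = {E}; {C}⁺ = {C} — none reach the full schema.
{C, G}⁺: G→DF adds D, F; CFG→AD adds A; A→EF adds E; CE→BDF adds B → {A, B, C, D, E, F, G}. Minimal: {G}⁺ = {D, F, G}; {C}⁺ = {C} — none reach the full schema.
{E, F}⁺: EF→BDG adds B, D, G; BEG→C adds C; CFG→AD adds A → {A, B, C, D, E, F, G}. Minimal: {F}⁺ = {F}; {E}⁺ = {E} — none reach the full schema.
{E, G}⁺: G→DF adds D, F; EF→BDG adds B; BEG→C adds C; CFG→AD adds A → {A, B, C, D, E, F, G}. Minimal: {G}⁺ = {D, F, G}; {E}⁺ = {E} — none reach the full schema.
Any other superkey contains one of these as a subset, so there are no further candidate keys.

(A), (C, E), (C, G), (E, F), (E, G)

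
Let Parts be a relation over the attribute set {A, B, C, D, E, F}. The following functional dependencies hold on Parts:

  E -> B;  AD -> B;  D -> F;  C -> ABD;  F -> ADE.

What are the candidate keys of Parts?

{C}⁺: C→ABD adds A, B, D; D→F adds F; F→ADE adds E → {A, B, C, D, E, F}.

{C}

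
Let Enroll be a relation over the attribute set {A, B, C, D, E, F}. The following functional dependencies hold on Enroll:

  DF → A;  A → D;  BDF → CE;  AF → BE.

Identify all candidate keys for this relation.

AF, DF

Attribute F never appears on the right-hand side of any dependency, so F must belong to every candidate key.
{F}⁺ = {F}, which is not all of the schema, so we must add further attributes.
{A, F}⁺: A→D adds D; AF→BE adds B, E; BDF→CE adds C → {A, B, C, D, E, F}. Minimal: {F}⁺ = {F}; {A}⁺ = {A, D} — none reach the full schema.
{D, F}⁺: DF→A adds A; AF→BE adds B, E; BDF→CE adds C → {A, B, C, D, E, F}. Minimal: {F}⁺ = {F}; {D}⁺ = {D} — none reach the full schema.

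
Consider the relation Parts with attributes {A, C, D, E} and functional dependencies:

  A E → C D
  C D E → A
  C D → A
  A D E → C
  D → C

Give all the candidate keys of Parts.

AE, DE

Attribute E never appears on the right-hand side of any dependency, so E must belong to every candidate key.
{E}⁺ = {E}, which is not all of the schema, so we must add further attributes.
{A, E}⁺: AE→CD adds C, D → {A, C, D, E}. Minimal: {E}⁺ = {E}; {A}⁺ = {A} — none reach the full schema.
{D, E}⁺: D→C adds C; CDE→A adds A → {A, C, D, E}. Minimal: {E}⁺ = {E}; {D}⁺ = {A, C, D} — none reach the full schema.
Any other superkey contains one of these as a subset, so there are no further candidate keys.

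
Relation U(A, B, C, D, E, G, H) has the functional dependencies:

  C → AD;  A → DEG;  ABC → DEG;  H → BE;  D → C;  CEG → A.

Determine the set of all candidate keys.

{A, H}, {C, H}, {D, H}

{A, H}⁺: A→DEG adds D, E, G; H→BE adds B; D→C adds C → {A, B, C, D, E, G, H}. Minimal: {H}⁺ = {B, E, H}; {A}⁺ = {A, C, D, E, G} — none reach the full schema.
{C, H}⁺: C→AD adds A, D; A→DEG adds E, G; H→BE adds B → {A, B, C, D, E, G, H}. Minimal: {H}⁺ = {B, E, H}; {C}⁺ = {A, C, D, E, G} — none reach the full schema.
{D, H}⁺: H→BE adds B, E; D→C adds C; C→AD adds A; A→DEG adds G → {A, B, C, D, E, G, H}. Minimal: {H}⁺ = {B, E, H}; {D}⁺ = {A, C, D, E, G} — none reach the full schema.
Any other superkey contains one of these as a subset, so there are no further candidate keys.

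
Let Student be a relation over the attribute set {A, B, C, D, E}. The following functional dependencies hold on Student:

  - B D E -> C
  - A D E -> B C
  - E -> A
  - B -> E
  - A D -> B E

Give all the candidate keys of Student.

(A, D), (B, D), (D, E)

{A, D}⁺: AD→BE adds B, E; BDE→C adds C → {A, B, C, D, E}.
{B, D}⁺: B→E adds E; BDE→C adds C; E→A adds A → {A, B, C, D, E}.
{D, E}⁺: E→A adds A; AD→BE adds B; BDE→C adds C → {A, B, C, D, E}.
Any other superkey contains one of these as a subset, so there are no further candidate keys.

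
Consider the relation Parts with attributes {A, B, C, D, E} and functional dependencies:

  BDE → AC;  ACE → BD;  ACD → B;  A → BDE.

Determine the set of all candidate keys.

{A}⁺: A→BDE adds B, D, E; BDE→AC adds C → {A, B, C, D, E}.
{B, D, E}⁺: BDE→AC adds A, C → {A, B, C, D, E}.

{A}; {B, D, E}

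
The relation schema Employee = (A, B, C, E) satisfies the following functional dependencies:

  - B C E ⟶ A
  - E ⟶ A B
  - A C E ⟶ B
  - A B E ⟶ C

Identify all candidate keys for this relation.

{E}⁺: E→AB adds A, B; ABE→C adds C → {A, B, C, E}.
No other minimal superkey exists.

E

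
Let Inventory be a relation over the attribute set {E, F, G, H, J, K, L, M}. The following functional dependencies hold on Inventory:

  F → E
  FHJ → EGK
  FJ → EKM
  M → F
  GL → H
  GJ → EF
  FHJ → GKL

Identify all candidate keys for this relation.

{F, H, J}, {G, H, J}, {G, J, L}, {H, J, M}

Attribute J never appears on the right-hand side of any dependency, so J must belong to every candidate key.
{J}⁺ = {J}, which is not all of the schema, so we must add further attributes.
{F, H, J}⁺: F→E adds E; FHJ→EGK adds G, K; FJ→EKM adds M; FHJ→GKL adds L → {E, F, G, H, J, K, L, M}. Minimal: {H, J}⁺ = {H, J}; {F, J}⁺ = {E, F, J, K, M}; {F, H}⁺ = {E, F, H} — none reach the full schema.
{G, H, J}⁺: GJ→EF adds E, F; FHJ→GKL adds K, L; FJ→EKM adds M → {E, F, G, H, J, K, L, M}. Minimal: {H, J}⁺ = {H, J}; {G, J}⁺ = {E, F, G, J, K, M}; {G, H}⁺ = {G, H} — none reach the full schema.
{G, J, L}⁺: GL→H adds H; GJ→EF adds E, F; FHJ→GKL adds K; FJ→EKM adds M → {E, F, G, H, J, K, L, M}. Minimal: {J, L}⁺ = {J, L}; {G, L}⁺ = {G, H, L}; {G, J}⁺ = {E, F, G, J, K, M} — none reach the full schema.
{H, J, M}⁺: M→F adds F; FHJ→GKL adds G, K, L; F→E adds E → {E, F, G, H, J, K, L, M}. Minimal: {J, M}⁺ = {E, F, J, K, M}; {H, M}⁺ = {E, F, H, M}; {H, J}⁺ = {H, J} — none reach the full schema.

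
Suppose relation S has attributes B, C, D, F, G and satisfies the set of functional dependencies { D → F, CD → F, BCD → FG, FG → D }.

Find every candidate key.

BCD; BCFG

Attributes B, C never appear on any right-hand side, so every candidate key must contain {B, C}.
{B, C}⁺ = {B, C}, which is not all of the schema, so we must add further attributes.
{B, C, D}⁺: D→F adds F; BCD→FG adds G → {B, C, D, F, G}. Minimal: {C, D}⁺ = {C, D, F}; {B, D}⁺ = {B, D, F}; {B, C}⁺ = {B, C} — none reach the full schema.
{B, C, F, G}⁺: FG→D adds D → {B, C, D, F, G}. Minimal: {C, F, G}⁺ = {C, D, F, G}; {B, F, G}⁺ = {B, D, F, G}; {B, C, G}⁺ = {B, C, G}; … — none reach the full schema.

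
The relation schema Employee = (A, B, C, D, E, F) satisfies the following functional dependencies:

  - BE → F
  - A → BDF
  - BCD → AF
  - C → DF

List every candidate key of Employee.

Attributes C, E never appear on any right-hand side, so every candidate key must contain {C, E}.
{C, E}⁺ = {C, D, E, F}, which is not all of the schema, so we must add further attributes.
{A, C, E}⁺: A→BDF adds B, D, F → {A, B, C, D, E, F}. Minimal: {C, E}⁺ = {C, D, E, F}; {A, E}⁺ = {A, B, D, E, F}; {A, C}⁺ = {A, B, C, D, F} — none reach the full schema.
{B, C, E}⁺: BE→F adds F; C→DF adds D; BCD→AF adds A → {A, B, C, D, E, F}. Minimal: {C, E}⁺ = {C, D, E, F}; {B, E}⁺ = {B, E, F}; {B, C}⁺ = {A, B, C, D, F} — none reach the full schema.

(A, C, E), (B, C, E)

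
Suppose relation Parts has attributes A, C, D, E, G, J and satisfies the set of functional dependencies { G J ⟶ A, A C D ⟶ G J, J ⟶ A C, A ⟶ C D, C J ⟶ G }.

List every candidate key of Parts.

Attribute E never appears on the right-hand side of any dependency, so E must belong to every candidate key.
{E}⁺ = {E}, which is not all of the schema, so we must add further attributes.
{A, E}⁺: A→CD adds C, D; ACD→GJ adds G, J → {A, C, D, E, G, J}.
{E, J}⁺: J→AC adds A, C; A→CD adds D; CJ→G adds G → {A, C, D, E, G, J}.
Any other superkey contains one of these as a subset, so there are no further candidate keys.

(A, E), (E, J)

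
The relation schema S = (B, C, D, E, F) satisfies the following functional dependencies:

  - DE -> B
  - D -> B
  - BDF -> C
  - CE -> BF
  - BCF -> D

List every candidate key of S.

{C, E}, {D, E, F}

Attribute E never appears on the right-hand side of any dependency, so E must belong to every candidate key.
{E}⁺ = {E}, which is not all of the schema, so we must add further attributes.
{C, E}⁺: CE→BF adds B, F; BCF→D adds D → {B, C, D, E, F}. Minimal: {E}⁺ = {E}; {C}⁺ = {C} — none reach the full schema.
{D, E, F}⁺: DE→B adds B; BDF→C adds C → {B, C, D, E, F}. Minimal: {E, F}⁺ = {E, F}; {D, F}⁺ = {B, C, D, F}; {D, E}⁺ = {B, D, E} — none reach the full schema.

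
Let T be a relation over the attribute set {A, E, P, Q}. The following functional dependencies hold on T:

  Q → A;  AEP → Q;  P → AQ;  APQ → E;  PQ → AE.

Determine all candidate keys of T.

Attribute P never appears on the right-hand side of any dependency, so P must belong to every candidate key.
{P}⁺ = {A, E, P, Q}, which is all of the schema, so {P} is the only candidate key.

P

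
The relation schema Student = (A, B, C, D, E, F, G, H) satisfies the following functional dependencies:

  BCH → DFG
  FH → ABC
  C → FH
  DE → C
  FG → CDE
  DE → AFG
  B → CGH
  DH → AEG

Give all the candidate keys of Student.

{B}, {C}, {D, E}, {D, H}, {F, G}, {F, H}

{B}⁺: B→CGH adds C, G, H; BCH→DFG adds D, F; FH→ABC adds A; FG→CDE adds E → {A, B, C, D, E, F, G, H}.
{C}⁺: C→FH adds F, H; FH→ABC adds A, B; B→CGH adds G; BCH→DFG adds D; FG→CDE adds E → {A, B, C, D, E, F, G, H}.
{D, E}⁺: DE→C adds C; DE→AFG adds A, F, G; C→FH adds H; FH→ABC adds B → {A, B, C, D, E, F, G, H}. Minimal: {E}⁺ = {E}; {D}⁺ = {D} — none reach the full schema.
{D, H}⁺: DH→AEG adds A, E, G; DE→C adds C; DE→AFG adds F; FH→ABC adds B → {A, B, C, D, E, F, G, H}. Minimal: {H}⁺ = {H}; {D}⁺ = {D} — none reach the full schema.
{F, G}⁺: FG→CDE adds C, D, E; DE→AFG adds A; C→FH adds H; FH→ABC adds B → {A, B, C, D, E, F, G, H}. Minimal: {G}⁺ = {G}; {F}⁺ = {F} — none reach the full schema.
{F, H}⁺: FH→ABC adds A, B, C; B→CGH adds G; BCH→DFG adds D; FG→CDE adds E → {A, B, C, D, E, F, G, H}. Minimal: {H}⁺ = {H}; {F}⁺ = {F} — none reach the full schema.
Any other superkey contains one of these as a subset, so there are no further candidate keys.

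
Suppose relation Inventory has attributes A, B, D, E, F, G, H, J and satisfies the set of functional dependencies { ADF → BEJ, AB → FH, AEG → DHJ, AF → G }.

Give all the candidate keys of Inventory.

{A, B, D}; {A, B, E}; {A, D, F}; {A, E, F}

{A, B, D}⁺: AB→FH adds F, H; AF→G adds G; ADF→BEJ adds E, J → {A, B, D, E, F, G, H, J}. Minimal: {B, D}⁺ = {B, D}; {A, D}⁺ = {A, D}; {A, B}⁺ = {A, B, F, G, H} — none reach the full schema.
{A, B, E}⁺: AB→FH adds F, H; AF→G adds G; AEG→DHJ adds D, J → {A, B, D, E, F, G, H, J}. Minimal: {B, E}⁺ = {B, E}; {A, E}⁺ = {A, E}; {A, B}⁺ = {A, B, F, G, H} — none reach the full schema.
{A, D, F}⁺: ADF→BEJ adds B, E, J; AB→FH adds H; AF→G adds G → {A, B, D, E, F, G, H, J}. Minimal: {D, F}⁺ = {D, F}; {A, F}⁺ = {A, F, G}; {A, D}⁺ = {A, D} — none reach the full schema.
{A, E, F}⁺: AF→G adds G; AEG→DHJ adds D, H, J; ADF→BEJ adds B → {A, B, D, E, F, G, H, J}. Minimal: {E, F}⁺ = {E, F}; {A, F}⁺ = {A, F, G}; {A, E}⁺ = {A, E} — none reach the full schema.
Any other superkey contains one of these as a subset, so there are no further candidate keys.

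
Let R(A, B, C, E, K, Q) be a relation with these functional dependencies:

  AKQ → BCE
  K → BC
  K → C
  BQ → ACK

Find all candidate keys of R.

{B, Q}⁺: BQ→ACK adds A, C, K; AKQ→BCE adds E → {A, B, C, E, K, Q}. Minimal: {Q}⁺ = {Q}; {B}⁺ = {B} — none reach the full schema.
{K, Q}⁺: K→BC adds B, C; BQ→ACK adds A; AKQ→BCE adds E → {A, B, C, E, K, Q}. Minimal: {Q}⁺ = {Q}; {K}⁺ = {B, C, K} — none reach the full schema.

(B, Q), (K, Q)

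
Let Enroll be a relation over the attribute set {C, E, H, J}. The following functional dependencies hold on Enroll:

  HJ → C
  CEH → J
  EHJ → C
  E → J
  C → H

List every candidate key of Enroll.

{C, E}, {E, H}

{C, E}⁺: E→J adds J; C→H adds H → {C, E, H, J}. Minimal: {E}⁺ = {E, J}; {C}⁺ = {C, H} — none reach the full schema.
{E, H}⁺: E→J adds J; HJ→C adds C → {C, E, H, J}. Minimal: {H}⁺ = {H}; {E}⁺ = {E, J} — none reach the full schema.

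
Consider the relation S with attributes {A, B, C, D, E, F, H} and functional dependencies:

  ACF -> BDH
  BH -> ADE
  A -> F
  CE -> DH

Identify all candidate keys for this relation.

Attribute C never appears on the right-hand side of any dependency, so C must belong to every candidate key.
{C}⁺ = {C}, which is not all of the schema, so we must add further attributes.
{A, C}⁺: A→F adds F; ACF→BDH adds B, D, H; BH→ADE adds E → {A, B, C, D, E, F, H}.
{B, C, E}⁺: CE→DH adds D, H; BH→ADE adds A; A→F adds F → {A, B, C, D, E, F, H}.
{B, C, H}⁺: BH→ADE adds A, D, E; A→F adds F → {A, B, C, D, E, F, H}.
Any other superkey contains one of these as a subset, so there are no further candidate keys.

AC, BCE, BCH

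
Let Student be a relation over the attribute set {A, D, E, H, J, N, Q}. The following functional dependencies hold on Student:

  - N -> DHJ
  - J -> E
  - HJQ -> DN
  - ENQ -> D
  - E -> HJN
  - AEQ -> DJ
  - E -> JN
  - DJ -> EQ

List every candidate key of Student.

{A, E}⁺: E→HJN adds H, J, N; N→DHJ adds D; DJ→EQ adds Q → {A, D, E, H, J, N, Q}.
{A, J}⁺: J→E adds E; E→HJN adds H, N; N→DHJ adds D; DJ→EQ adds Q → {A, D, E, H, J, N, Q}.
{A, N}⁺: N→DHJ adds D, H, J; J→E adds E; DJ→EQ adds Q → {A, D, E, H, J, N, Q}.
Any other superkey contains one of these as a subset, so there are no further candidate keys.

{A, E}, {A, J}, {A, N}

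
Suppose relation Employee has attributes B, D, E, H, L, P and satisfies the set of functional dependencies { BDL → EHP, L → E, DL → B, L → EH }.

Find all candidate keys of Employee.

(D, L)

Attributes D, L never appear on any right-hand side, so every candidate key must contain {D, L}.
{D, L}⁺ = {B, D, E, H, L, P}, which is all of the schema, so {D, L} is the only candidate key.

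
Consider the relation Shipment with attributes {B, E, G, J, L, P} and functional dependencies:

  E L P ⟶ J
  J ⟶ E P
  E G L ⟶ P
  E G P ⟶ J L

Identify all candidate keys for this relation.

{B, G, J}⁺: J→EP adds E, P; EGP→JL adds L → {B, E, G, J, L, P}. Minimal: {G, J}⁺ = {E, G, J, L, P}; {B, J}⁺ = {B, E, J, P}; {B, G}⁺ = {B, G} — none reach the full schema.
{B, E, G, L}⁺: EGL→P adds P; EGP→JL adds J → {B, E, G, J, L, P}. Minimal: {E, G, L}⁺ = {E, G, J, L, P}; {B, G, L}⁺ = {B, G, L}; {B, E, L}⁺ = {B, E, L}; … — none reach the full schema.
{B, E, G, P}⁺: EGP→JL adds J, L → {B, E, G, J, L, P}. Minimal: {E, G, P}⁺ = {E, G, J, L, P}; {B, G, P}⁺ = {B, G, P}; {B, E, P}⁺ = {B, E, P}; … — none reach the full schema.
Any other superkey contains one of these as a subset, so there are no further candidate keys.

(B, G, J), (B, E, G, L), (B, E, G, P)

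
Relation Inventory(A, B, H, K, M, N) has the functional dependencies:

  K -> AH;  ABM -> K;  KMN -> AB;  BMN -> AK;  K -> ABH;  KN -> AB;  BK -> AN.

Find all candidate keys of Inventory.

{K, M}, {A, B, M}, {B, M, N}

Attribute M never appears on the right-hand side of any dependency, so M must belong to every candidate key.
{M}⁺ = {M}, which is not all of the schema, so we must add further attributes.
{K, M}⁺: K→AH adds A, H; K→ABH adds B; BK→AN adds N → {A, B, H, K, M, N}.
{A, B, M}⁺: ABM→K adds K; K→ABH adds H; BK→AN adds N → {A, B, H, K, M, N}.
{B, M, N}⁺: BMN→AK adds A, K; K→ABH adds H → {A, B, H, K, M, N}.
Any other superkey contains one of these as a subset, so there are no further candidate keys.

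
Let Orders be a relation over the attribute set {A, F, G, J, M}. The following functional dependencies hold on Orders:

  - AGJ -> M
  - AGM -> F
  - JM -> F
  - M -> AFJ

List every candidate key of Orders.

(G, M); (A, G, J)

Attribute G never appears on the right-hand side of any dependency, so G must belong to every candidate key.
{G}⁺ = {G}, which is not all of the schema, so we must add further attributes.
{G, M}⁺: M→AFJ adds A, F, J → {A, F, G, J, M}. Minimal: {M}⁺ = {A, F, J, M}; {G}⁺ = {G} — none reach the full schema.
{A, G, J}⁺: AGJ→M adds M; AGM→F adds F → {A, F, G, J, M}. Minimal: {G, J}⁺ = {G, J}; {A, J}⁺ = {A, J}; {A, G}⁺ = {A, G} — none reach the full schema.
Any other superkey contains one of these as a subset, so there are no further candidate keys.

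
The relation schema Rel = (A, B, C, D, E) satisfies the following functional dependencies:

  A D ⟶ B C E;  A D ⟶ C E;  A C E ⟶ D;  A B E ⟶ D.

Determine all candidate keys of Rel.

Attribute A never appears on the right-hand side of any dependency, so A must belong to every candidate key.
{A}⁺ = {A}, which is not all of the schema, so we must add further attributes.
{A, D}⁺: AD→BCE adds B, C, E → {A, B, C, D, E}. Minimal: {D}⁺ = {D}; {A}⁺ = {A} — none reach the full schema.
{A, B, E}⁺: ABE→D adds D; AD→BCE adds C → {A, B, C, D, E}. Minimal: {B, E}⁺ = {B, E}; {A, E}⁺ = {A, E}; {A, B}⁺ = {A, B} — none reach the full schema.
{A, C, E}⁺: ACE→D adds D; AD→BCE adds B → {A, B, C, D, E}. Minimal: {C, E}⁺ = {C, E}; {A, E}⁺ = {A, E}; {A, C}⁺ = {A, C} — none reach the full schema.

{A, D}; {A, B, E}; {A, C, E}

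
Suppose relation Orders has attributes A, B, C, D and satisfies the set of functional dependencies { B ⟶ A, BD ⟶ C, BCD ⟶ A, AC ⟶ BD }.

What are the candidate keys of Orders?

AC, BC, BD

{A, C}⁺: AC→BD adds B, D → {A, B, C, D}. Minimal: {C}⁺ = {C}; {A}⁺ = {A} — none reach the full schema.
{B, C}⁺: B→A adds A; AC→BD adds D → {A, B, C, D}. Minimal: {C}⁺ = {C}; {B}⁺ = {A, B} — none reach the full schema.
{B, D}⁺: B→A adds A; BD→C adds C → {A, B, C, D}. Minimal: {D}⁺ = {D}; {B}⁺ = {A, B} — none reach the full schema.
Any other superkey contains one of these as a subset, so there are no further candidate keys.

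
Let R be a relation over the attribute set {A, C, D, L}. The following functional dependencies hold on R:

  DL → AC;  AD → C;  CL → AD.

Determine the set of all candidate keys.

{C, L}, {D, L}

Attribute L never appears on the right-hand side of any dependency, so L must belong to every candidate key.
{L}⁺ = {L}, which is not all of the schema, so we must add further attributes.
{C, L}⁺: CL→AD adds A, D → {A, C, D, L}. Minimal: {L}⁺ = {L}; {C}⁺ = {C} — none reach the full schema.
{D, L}⁺: DL→AC adds A, C → {A, C, D, L}. Minimal: {L}⁺ = {L}; {D}⁺ = {D} — none reach the full schema.
Any other superkey contains one of these as a subset, so there are no further candidate keys.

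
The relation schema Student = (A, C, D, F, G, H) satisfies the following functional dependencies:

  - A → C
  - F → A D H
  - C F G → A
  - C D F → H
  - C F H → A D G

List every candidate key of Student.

Attribute F never appears on the right-hand side of any dependency, so F must belong to every candidate key.
{F}⁺ = {A, C, D, F, G, H}, which is all of the schema, so {F} is the only candidate key.

{F}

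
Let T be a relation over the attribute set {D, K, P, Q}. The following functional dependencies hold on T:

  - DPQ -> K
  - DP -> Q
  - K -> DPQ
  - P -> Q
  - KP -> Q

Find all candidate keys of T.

{K}, {D, P}

{K}⁺: K→DPQ adds D, P, Q → {D, K, P, Q}.
{D, P}⁺: DP→Q adds Q; DPQ→K adds K → {D, K, P, Q}. Minimal: {P}⁺ = {P, Q}; {D}⁺ = {D} — none reach the full schema.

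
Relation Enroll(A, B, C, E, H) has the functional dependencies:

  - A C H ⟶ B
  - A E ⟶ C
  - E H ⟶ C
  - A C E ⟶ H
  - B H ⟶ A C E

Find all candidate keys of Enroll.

AE, BH, ACH

{A, E}⁺: AE→C adds C; ACE→H adds H; ACH→B adds B → {A, B, C, E, H}. Minimal: {E}⁺ = {E}; {A}⁺ = {A} — none reach the full schema.
{B, H}⁺: BH→ACE adds A, C, E → {A, B, C, E, H}. Minimal: {H}⁺ = {H}; {B}⁺ = {B} — none reach the full schema.
{A, C, H}⁺: ACH→B adds B; BH→ACE adds E → {A, B, C, E, H}. Minimal: {C, H}⁺ = {C, H}; {A, H}⁺ = {A, H}; {A, C}⁺ = {A, C} — none reach the full schema.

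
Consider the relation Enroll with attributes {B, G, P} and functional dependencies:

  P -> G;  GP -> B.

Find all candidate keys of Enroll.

(P)

Attribute P never appears on the right-hand side of any dependency, so P must belong to every candidate key.
{P}⁺ = {B, G, P}, which is all of the schema, so {P} is the only candidate key.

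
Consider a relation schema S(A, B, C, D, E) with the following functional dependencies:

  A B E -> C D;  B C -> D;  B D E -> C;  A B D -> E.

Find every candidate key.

Attributes A, B never appear on any right-hand side, so every candidate key must contain {A, B}.
{A, B}⁺ = {A, B}, which is not all of the schema, so we must add further attributes.
{A, B, C}⁺: BC→D adds D; ABD→E adds E → {A, B, C, D, E}.
{A, B, D}⁺: ABD→E adds E; ABE→CD adds C → {A, B, C, D, E}.
{A, B, E}⁺: ABE→CD adds C, D → {A, B, C, D, E}.
Any other superkey contains one of these as a subset, so there are no further candidate keys.

{A, B, C}; {A, B, D}; {A, B, E}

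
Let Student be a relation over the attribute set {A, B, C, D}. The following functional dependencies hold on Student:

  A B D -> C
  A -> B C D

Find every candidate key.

A

Attribute A never appears on the right-hand side of any dependency, so A must belong to every candidate key.
{A}⁺ = {A, B, C, D}, which is all of the schema, so {A} is the only candidate key.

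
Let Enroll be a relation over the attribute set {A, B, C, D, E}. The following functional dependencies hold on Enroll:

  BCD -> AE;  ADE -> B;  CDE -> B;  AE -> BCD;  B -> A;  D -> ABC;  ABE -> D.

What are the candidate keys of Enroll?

{D}⁺: D→ABC adds A, B, C; BCD→AE adds E → {A, B, C, D, E}.
{A, E}⁺: AE→BCD adds B, C, D → {A, B, C, D, E}.
{B, E}⁺: B→A adds A; ABE→D adds D; AE→BCD adds C → {A, B, C, D, E}.

{D}, {A, E}, {B, E}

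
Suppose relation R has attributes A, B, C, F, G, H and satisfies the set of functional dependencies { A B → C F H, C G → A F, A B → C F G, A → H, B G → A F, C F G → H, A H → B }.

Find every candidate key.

(A), (B, G), (C, G)

{A}⁺: A→H adds H; AH→B adds B; AB→CFH adds C, F; AB→CFG adds G → {A, B, C, F, G, H}.
{B, G}⁺: BG→AF adds A, F; AB→CFH adds C, H → {A, B, C, F, G, H}. Minimal: {G}⁺ = {G}; {B}⁺ = {B} — none reach the full schema.
{C, G}⁺: CG→AF adds A, F; A→H adds H; AH→B adds B → {A, B, C, F, G, H}. Minimal: {G}⁺ = {G}; {C}⁺ = {C} — none reach the full schema.
Any other superkey contains one of these as a subset, so there are no further candidate keys.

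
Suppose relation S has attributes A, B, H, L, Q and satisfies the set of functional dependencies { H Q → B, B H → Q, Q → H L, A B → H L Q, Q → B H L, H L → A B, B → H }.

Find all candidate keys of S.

{B}⁺: B→H adds H; BH→Q adds Q; Q→HL adds L; HL→AB adds A → {A, B, H, L, Q}.
{Q}⁺: Q→HL adds H, L; Q→BHL adds B; HL→AB adds A → {A, B, H, L, Q}.
{H, L}⁺: HL→AB adds A, B; BH→Q adds Q → {A, B, H, L, Q}.
Any other superkey contains one of these as a subset, so there are no further candidate keys.

{B}; {Q}; {H, L}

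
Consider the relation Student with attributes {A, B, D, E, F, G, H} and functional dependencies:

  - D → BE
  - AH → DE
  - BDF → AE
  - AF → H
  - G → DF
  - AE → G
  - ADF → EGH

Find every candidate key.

(G); (A, D); (A, E); (A, F); (A, H); (D, F)

{G}⁺: G→DF adds D, F; D→BE adds B, E; BDF→AE adds A; AF→H adds H → {A, B, D, E, F, G, H}.
{A, D}⁺: D→BE adds B, E; AE→G adds G; G→DF adds F; ADF→EGH adds H → {A, B, D, E, F, G, H}. Minimal: {D}⁺ = {B, D, E}; {A}⁺ = {A} — none reach the full schema.
{A, E}⁺: AE→G adds G; G→DF adds D, F; ADF→EGH adds H; D→BE adds B → {A, B, D, E, F, G, H}. Minimal: {E}⁺ = {E}; {A}⁺ = {A} — none reach the full schema.
{A, F}⁺: AF→H adds H; AH→DE adds D, E; AE→G adds G; D→BE adds B → {A, B, D, E, F, G, H}. Minimal: {F}⁺ = {F}; {A}⁺ = {A} — none reach the full schema.
{A, H}⁺: AH→DE adds D, E; AE→G adds G; D→BE adds B; G→DF adds F → {A, B, D, E, F, G, H}. Minimal: {H}⁺ = {H}; {A}⁺ = {A} — none reach the full schema.
{D, F}⁺: D→BE adds B, E; BDF→AE adds A; AF→H adds H; AE→G adds G → {A, B, D, E, F, G, H}. Minimal: {F}⁺ = {F}; {D}⁺ = {B, D, E} — none reach the full schema.
Any other superkey contains one of these as a subset, so there are no further candidate keys.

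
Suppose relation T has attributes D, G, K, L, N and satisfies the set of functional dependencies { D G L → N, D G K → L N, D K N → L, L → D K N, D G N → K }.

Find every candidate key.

GL, DGK, DGN

Attribute G never appears on the right-hand side of any dependency, so G must belong to every candidate key.
{G}⁺ = {G}, which is not all of the schema, so we must add further attributes.
{G, L}⁺: L→DKN adds D, K, N → {D, G, K, L, N}. Minimal: {L}⁺ = {D, K, L, N}; {G}⁺ = {G} — none reach the full schema.
{D, G, K}⁺: DGK→LN adds L, N → {D, G, K, L, N}. Minimal: {G, K}⁺ = {G, K}; {D, K}⁺ = {D, K}; {D, G}⁺ = {D, G} — none reach the full schema.
{D, G, N}⁺: DGN→K adds K; DGK→LN adds L → {D, G, K, L, N}. Minimal: {G, N}⁺ = {G, N}; {D, N}⁺ = {D, N}; {D, G}⁺ = {D, G} — none reach the full schema.
Any other superkey contains one of these as a subset, so there are no further candidate keys.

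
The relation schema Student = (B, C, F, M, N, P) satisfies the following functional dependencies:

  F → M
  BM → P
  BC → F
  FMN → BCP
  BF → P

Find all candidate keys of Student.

Attribute N never appears on the right-hand side of any dependency, so N must belong to every candidate key.
{N}⁺ = {N}, which is not all of the schema, so we must add further attributes.
{F, N}⁺: F→M adds M; FMN→BCP adds B, C, P → {B, C, F, M, N, P}. Minimal: {N}⁺ = {N}; {F}⁺ = {F, M} — none reach the full schema.
{B, C, N}⁺: BC→F adds F; BF→P adds P; F→M adds M → {B, C, F, M, N, P}. Minimal: {C, N}⁺ = {C, N}; {B, N}⁺ = {B, N}; {B, C}⁺ = {B, C, F, M, P} — none reach the full schema.

(F, N); (B, C, N)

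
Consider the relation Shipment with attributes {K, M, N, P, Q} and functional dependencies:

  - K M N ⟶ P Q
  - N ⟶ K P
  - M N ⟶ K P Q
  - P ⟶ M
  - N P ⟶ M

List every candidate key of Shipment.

{N}

Attribute N never appears on the right-hand side of any dependency, so N must belong to every candidate key.
{N}⁺ = {K, M, N, P, Q}, which is all of the schema, so {N} is the only candidate key.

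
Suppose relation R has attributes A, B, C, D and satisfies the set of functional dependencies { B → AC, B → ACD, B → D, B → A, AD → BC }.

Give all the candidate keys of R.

{B}⁺: B→AC adds A, C; B→ACD adds D → {A, B, C, D}.
{A, D}⁺: AD→BC adds B, C → {A, B, C, D}. Minimal: {D}⁺ = {D}; {A}⁺ = {A} — none reach the full schema.

{B}, {A, D}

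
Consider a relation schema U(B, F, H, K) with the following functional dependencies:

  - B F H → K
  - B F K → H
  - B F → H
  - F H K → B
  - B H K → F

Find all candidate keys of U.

BF, BHK, FHK

{B, F}⁺: BF→H adds H; BFH→K adds K → {B, F, H, K}. Minimal: {F}⁺ = {F}; {B}⁺ = {B} — none reach the full schema.
{B, H, K}⁺: BHK→F adds F → {B, F, H, K}. Minimal: {H, K}⁺ = {H, K}; {B, K}⁺ = {B, K}; {B, H}⁺ = {B, H} — none reach the full schema.
{F, H, K}⁺: FHK→B adds B → {B, F, H, K}. Minimal: {H, K}⁺ = {H, K}; {F, K}⁺ = {F, K}; {F, H}⁺ = {F, H} — none reach the full schema.
Any other superkey contains one of these as a subset, so there are no further candidate keys.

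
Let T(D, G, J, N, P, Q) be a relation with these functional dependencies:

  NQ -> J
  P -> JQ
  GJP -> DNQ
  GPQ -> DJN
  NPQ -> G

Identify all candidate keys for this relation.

Attribute P never appears on the right-hand side of any dependency, so P must belong to every candidate key.
{P}⁺ = {J, P, Q}, which is not all of the schema, so we must add further attributes.
{G, P}⁺: P→JQ adds J, Q; GJP→DNQ adds D, N → {D, G, J, N, P, Q}.
{N, P}⁺: P→JQ adds J, Q; NPQ→G adds G; GJP→DNQ adds D → {D, G, J, N, P, Q}.

{G, P}; {N, P}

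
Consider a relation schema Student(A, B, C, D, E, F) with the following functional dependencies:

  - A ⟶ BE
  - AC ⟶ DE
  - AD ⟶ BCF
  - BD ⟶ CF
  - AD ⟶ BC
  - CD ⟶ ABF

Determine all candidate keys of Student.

{A, C}⁺: A→BE adds B, E; AC→DE adds D; AD→BCF adds F → {A, B, C, D, E, F}.
{A, D}⁺: A→BE adds B, E; AD→BCF adds C, F → {A, B, C, D, E, F}.
{B, D}⁺: BD→CF adds C, F; CD→ABF adds A; A→BE adds E → {A, B, C, D, E, F}.
{C, D}⁺: CD→ABF adds A, B, F; A→BE adds E → {A, B, C, D, E, F}.

AC, AD, BD, CD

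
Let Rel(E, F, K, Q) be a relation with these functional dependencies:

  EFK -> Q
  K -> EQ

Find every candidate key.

Attributes F, K never appear on any right-hand side, so every candidate key must contain {F, K}.
{F, K}⁺ = {E, F, K, Q}, which is all of the schema, so {F, K} is the only candidate key.

{F, K}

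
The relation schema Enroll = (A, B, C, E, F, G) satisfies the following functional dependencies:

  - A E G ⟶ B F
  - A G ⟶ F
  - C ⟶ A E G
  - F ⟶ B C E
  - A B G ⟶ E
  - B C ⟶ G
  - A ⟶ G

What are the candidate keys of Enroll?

A; C; F

{A}⁺: A→G adds G; AG→F adds F; F→BCE adds B, C, E → {A, B, C, E, F, G}.
{C}⁺: C→AEG adds A, E, G; AEG→BF adds B, F → {A, B, C, E, F, G}.
{F}⁺: F→BCE adds B, C, E; BC→G adds G; C→AEG adds A → {A, B, C, E, F, G}.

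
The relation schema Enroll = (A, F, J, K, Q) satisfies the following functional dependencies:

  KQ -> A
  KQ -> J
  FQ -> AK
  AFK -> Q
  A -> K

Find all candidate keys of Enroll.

{A, F}, {F, Q}

{A, F}⁺: A→K adds K; AFK→Q adds Q; KQ→J adds J → {A, F, J, K, Q}. Minimal: {F}⁺ = {F}; {A}⁺ = {A, K} — none reach the full schema.
{F, Q}⁺: FQ→AK adds A, K; KQ→J adds J → {A, F, J, K, Q}. Minimal: {Q}⁺ = {Q}; {F}⁺ = {F} — none reach the full schema.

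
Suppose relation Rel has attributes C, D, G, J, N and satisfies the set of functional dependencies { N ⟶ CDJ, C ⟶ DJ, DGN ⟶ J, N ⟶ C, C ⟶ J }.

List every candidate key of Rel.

(G, N)

Attributes G, N never appear on any right-hand side, so every candidate key must contain {G, N}.
{G, N}⁺ = {C, D, G, J, N}, which is all of the schema, so {G, N} is the only candidate key.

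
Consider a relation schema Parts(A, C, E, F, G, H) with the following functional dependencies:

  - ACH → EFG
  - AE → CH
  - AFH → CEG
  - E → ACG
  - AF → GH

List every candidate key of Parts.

{E}; {A, F}; {A, C, H}

{E}⁺: E→ACG adds A, C, G; AE→CH adds H; ACH→EFG adds F → {A, C, E, F, G, H}.
{A, F}⁺: AF→GH adds G, H; AFH→CEG adds C, E → {A, C, E, F, G, H}. Minimal: {F}⁺ = {F}; {A}⁺ = {A} — none reach the full schema.
{A, C, H}⁺: ACH→EFG adds E, F, G → {A, C, E, F, G, H}. Minimal: {C, H}⁺ = {C, H}; {A, H}⁺ = {A, H}; {A, C}⁺ = {A, C} — none reach the full schema.
Any other superkey contains one of these as a subset, so there are no further candidate keys.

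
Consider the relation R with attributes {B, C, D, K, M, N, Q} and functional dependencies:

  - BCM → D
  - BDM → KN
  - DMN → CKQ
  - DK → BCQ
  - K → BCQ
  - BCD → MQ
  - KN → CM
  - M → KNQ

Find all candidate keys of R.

{M}, {D, K}, {K, N}, {B, C, D}

{M}⁺: M→KNQ adds K, N, Q; K→BCQ adds B, C; BCM→D adds D → {B, C, D, K, M, N, Q}.
{D, K}⁺: DK→BCQ adds B, C, Q; BCD→MQ adds M; M→KNQ adds N → {B, C, D, K, M, N, Q}. Minimal: {K}⁺ = {B, C, K, Q}; {D}⁺ = {D} — none reach the full schema.
{K, N}⁺: K→BCQ adds B, C, Q; KN→CM adds M; BCM→D adds D → {B, C, D, K, M, N, Q}. Minimal: {N}⁺ = {N}; {K}⁺ = {B, C, K, Q} — none reach the full schema.
{B, C, D}⁺: BCD→MQ adds M, Q; M→KNQ adds K, N → {B, C, D, K, M, N, Q}. Minimal: {C, D}⁺ = {C, D}; {B, D}⁺ = {B, D}; {B, C}⁺ = {B, C} — none reach the full schema.
Any other superkey contains one of these as a subset, so there are no further candidate keys.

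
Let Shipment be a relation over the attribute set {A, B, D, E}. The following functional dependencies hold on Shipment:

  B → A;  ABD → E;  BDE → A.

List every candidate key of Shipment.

{B, D}

Attributes B, D never appear on any right-hand side, so every candidate key must contain {B, D}.
{B, D}⁺ = {A, B, D, E}, which is all of the schema, so {B, D} is the only candidate key.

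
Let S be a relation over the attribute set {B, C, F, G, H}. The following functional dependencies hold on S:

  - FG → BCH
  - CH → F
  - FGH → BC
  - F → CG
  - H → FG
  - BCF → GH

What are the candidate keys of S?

(F), (H)

{F}⁺: F→CG adds C, G; FG→BCH adds B, H → {B, C, F, G, H}.
{H}⁺: H→FG adds F, G; FG→BCH adds B, C → {B, C, F, G, H}.
Any other superkey contains one of these as a subset, so there are no further candidate keys.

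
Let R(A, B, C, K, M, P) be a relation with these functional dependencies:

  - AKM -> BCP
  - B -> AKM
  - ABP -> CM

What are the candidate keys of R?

{B}⁺: B→AKM adds A, K, M; AKM→BCP adds C, P → {A, B, C, K, M, P}.
{A, K, M}⁺: AKM→BCP adds B, C, P → {A, B, C, K, M, P}. Minimal: {K, M}⁺ = {K, M}; {A, M}⁺ = {A, M}; {A, K}⁺ = {A, K} — none reach the full schema.

B; AKM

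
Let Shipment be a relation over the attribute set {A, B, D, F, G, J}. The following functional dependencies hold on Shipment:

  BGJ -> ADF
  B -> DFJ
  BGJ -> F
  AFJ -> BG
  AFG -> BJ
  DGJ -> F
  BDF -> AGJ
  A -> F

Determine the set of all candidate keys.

{B}⁺: B→DFJ adds D, F, J; BDF→AGJ adds A, G → {A, B, D, F, G, J}.
{A, G}⁺: A→F adds F; AFG→BJ adds B, J; BGJ→ADF adds D → {A, B, D, F, G, J}.
{A, J}⁺: A→F adds F; AFJ→BG adds B, G; BGJ→ADF adds D → {A, B, D, F, G, J}.
Any other superkey contains one of these as a subset, so there are no further candidate keys.

B; AG; AJ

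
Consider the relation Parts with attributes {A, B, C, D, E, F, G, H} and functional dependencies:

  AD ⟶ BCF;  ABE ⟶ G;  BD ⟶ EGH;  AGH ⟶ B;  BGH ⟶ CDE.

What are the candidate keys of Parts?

{A, D}⁺: AD→BCF adds B, C, F; BD→EGH adds E, G, H → {A, B, C, D, E, F, G, H}. Minimal: {D}⁺ = {D}; {A}⁺ = {A} — none reach the full schema.
{A, G, H}⁺: AGH→B adds B; BGH→CDE adds C, D, E; AD→BCF adds F → {A, B, C, D, E, F, G, H}. Minimal: {G, H}⁺ = {G, H}; {A, H}⁺ = {A, H}; {A, G}⁺ = {A, G} — none reach the full schema.
{A, B, E, H}⁺: ABE→G adds G; BGH→CDE adds C, D; AD→BCF adds F → {A, B, C, D, E, F, G, H}. Minimal: {B, E, H}⁺ = {B, E, H}; {A, E, H}⁺ = {A, E, H}; {A, B, H}⁺ = {A, B, H}; … — none reach the full schema.
Any other superkey contains one of these as a subset, so there are no further candidate keys.

(A, D), (A, G, H), (A, B, E, H)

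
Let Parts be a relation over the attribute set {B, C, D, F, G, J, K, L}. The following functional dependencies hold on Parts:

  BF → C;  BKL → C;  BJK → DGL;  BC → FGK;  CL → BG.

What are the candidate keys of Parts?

Attribute J never appears on the right-hand side of any dependency, so J must belong to every candidate key.
{J}⁺ = {J}, which is not all of the schema, so we must add further attributes.
{B, C, J}⁺: BC→FGK adds F, G, K; BJK→DGL adds D, L → {B, C, D, F, G, J, K, L}.
{B, F, J}⁺: BF→C adds C; BC→FGK adds G, K; BJK→DGL adds D, L → {B, C, D, F, G, J, K, L}.
{B, J, K}⁺: BJK→DGL adds D, G, L; BKL→C adds C; BC→FGK adds F → {B, C, D, F, G, J, K, L}.
{C, J, L}⁺: CL→BG adds B, G; BC→FGK adds F, K; BJK→DGL adds D → {B, C, D, F, G, J, K, L}.

{B, C, J}, {B, F, J}, {B, J, K}, {C, J, L}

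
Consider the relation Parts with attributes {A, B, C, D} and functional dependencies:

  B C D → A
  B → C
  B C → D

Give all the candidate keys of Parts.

Attribute B never appears on the right-hand side of any dependency, so B must belong to every candidate key.
{B}⁺ = {A, B, C, D}, which is all of the schema, so {B} is the only candidate key.

(B)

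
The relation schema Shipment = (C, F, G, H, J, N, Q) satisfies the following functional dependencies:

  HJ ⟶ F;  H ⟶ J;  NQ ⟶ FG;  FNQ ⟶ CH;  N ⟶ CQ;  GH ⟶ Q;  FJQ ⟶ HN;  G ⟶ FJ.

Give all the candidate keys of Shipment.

N; GH; GQ; HQ; FJQ

{N}⁺: N→CQ adds C, Q; NQ→FG adds F, G; FNQ→CH adds H; G→FJ adds J → {C, F, G, H, J, N, Q}.
{G, H}⁺: H→J adds J; GH→Q adds Q; G→FJ adds F; FJQ→HN adds N; FNQ→CH adds C → {C, F, G, H, J, N, Q}. Minimal: {H}⁺ = {F, H, J}; {G}⁺ = {F, G, J} — none reach the full schema.
{G, Q}⁺: G→FJ adds F, J; FJQ→HN adds H, N; FNQ→CH adds C → {C, F, G, H, J, N, Q}. Minimal: {Q}⁺ = {Q}; {G}⁺ = {F, G, J} — none reach the full schema.
{H, Q}⁺: H→J adds J; HJ→F adds F; FJQ→HN adds N; NQ→FG adds G; FNQ→CH adds C → {C, F, G, H, J, N, Q}. Minimal: {Q}⁺ = {Q}; {H}⁺ = {F, H, J} — none reach the full schema.
{F, J, Q}⁺: FJQ→HN adds H, N; NQ→FG adds G; FNQ→CH adds C → {C, F, G, H, J, N, Q}. Minimal: {J, Q}⁺ = {J, Q}; {F, Q}⁺ = {F, Q}; {F, J}⁺ = {F, J} — none reach the full schema.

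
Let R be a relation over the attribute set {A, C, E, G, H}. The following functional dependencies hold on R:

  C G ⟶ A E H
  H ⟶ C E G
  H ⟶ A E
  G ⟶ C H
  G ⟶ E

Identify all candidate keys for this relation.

{G}⁺: G→CH adds C, H; G→E adds E; CG→AEH adds A → {A, C, E, G, H}.
{H}⁺: H→CEG adds C, E, G; H→AE adds A → {A, C, E, G, H}.

{G}, {H}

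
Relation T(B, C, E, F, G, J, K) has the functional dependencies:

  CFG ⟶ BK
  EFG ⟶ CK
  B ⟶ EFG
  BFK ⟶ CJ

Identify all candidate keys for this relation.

{B}⁺: B→EFG adds E, F, G; EFG→CK adds C, K; BFK→CJ adds J → {B, C, E, F, G, J, K}.
{C, F, G}⁺: CFG→BK adds B, K; B→EFG adds E; BFK→CJ adds J → {B, C, E, F, G, J, K}. Minimal: {F, G}⁺ = {F, G}; {C, G}⁺ = {C, G}; {C, F}⁺ = {C, F} — none reach the full schema.
{E, F, G}⁺: EFG→CK adds C, K; CFG→BK adds B; BFK→CJ adds J → {B, C, E, F, G, J, K}. Minimal: {F, G}⁺ = {F, G}; {E, G}⁺ = {E, G}; {E, F}⁺ = {E, F} — none reach the full schema.

{B}, {C, F, G}, {E, F, G}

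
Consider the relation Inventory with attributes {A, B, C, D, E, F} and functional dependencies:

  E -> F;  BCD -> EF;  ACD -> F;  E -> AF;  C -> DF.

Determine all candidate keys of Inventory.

{B, C}⁺: C→DF adds D, F; BCD→EF adds E; E→AF adds A → {A, B, C, D, E, F}. Minimal: {C}⁺ = {C, D, F}; {B}⁺ = {B} — none reach the full schema.
No other minimal superkey exists.

BC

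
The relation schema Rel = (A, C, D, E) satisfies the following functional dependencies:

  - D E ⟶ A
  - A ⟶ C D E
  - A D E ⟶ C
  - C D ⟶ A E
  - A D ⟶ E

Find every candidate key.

{A}⁺: A→CDE adds C, D, E → {A, C, D, E}.
{C, D}⁺: CD→AE adds A, E → {A, C, D, E}.
{D, E}⁺: DE→A adds A; A→CDE adds C → {A, C, D, E}.
Any other superkey contains one of these as a subset, so there are no further candidate keys.

{A}; {C, D}; {D, E}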